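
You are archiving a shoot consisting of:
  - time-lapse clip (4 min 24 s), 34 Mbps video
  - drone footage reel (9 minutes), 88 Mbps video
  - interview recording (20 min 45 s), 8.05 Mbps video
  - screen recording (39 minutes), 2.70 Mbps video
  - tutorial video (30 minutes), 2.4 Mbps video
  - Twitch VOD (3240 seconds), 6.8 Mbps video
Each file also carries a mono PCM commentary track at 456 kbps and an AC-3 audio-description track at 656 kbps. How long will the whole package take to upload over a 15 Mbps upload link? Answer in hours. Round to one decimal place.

2.0 hours

Audio total: 456 + 656 = 1112 kbps = 1.112 Mbps.
time-lapse clip: 35.112 Mbps × 264 s = 9269.6 Mb
drone footage reel: 89.112 Mbps × 540 s = 48120.5 Mb
interview recording: 9.162 Mbps × 1245 s = 11406.7 Mb
screen recording: 3.812 Mbps × 2340 s = 8920.1 Mb
tutorial video: 3.512 Mbps × 1800 s = 6321.6 Mb
Twitch VOD: 7.912 Mbps × 3240 s = 25634.9 Mb
Total: 109673.3 Mb = 13709.2 MB.
At 15 Mbps: 109673.3 / 15 = 7312 s ≈ 2.03 hours.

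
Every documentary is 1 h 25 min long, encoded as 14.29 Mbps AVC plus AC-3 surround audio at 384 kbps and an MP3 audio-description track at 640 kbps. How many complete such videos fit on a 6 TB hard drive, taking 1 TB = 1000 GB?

1 h 25 min = 85 min = 5100 s
Audio total: 384 + 640 = 1024 kbps = 1.024 Mbps.
Total bitrate: 15.314 Mbps.
Per item: 15.314 Mbps × 5100 s = 78,101 Mb = 9,763 MB.
Capacity: 6 TB = 48,000,000 Mb; 614.59 items → 614 complete.

614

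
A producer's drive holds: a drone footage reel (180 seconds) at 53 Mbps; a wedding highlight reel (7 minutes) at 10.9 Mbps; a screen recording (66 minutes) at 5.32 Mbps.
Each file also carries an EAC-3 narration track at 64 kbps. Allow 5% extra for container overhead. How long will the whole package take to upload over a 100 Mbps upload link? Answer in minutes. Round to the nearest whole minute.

Audio: 64 kbps = 0.064 Mbps.
drone footage reel: 53.064 Mbps × 180 s × 1.05 = 10029.1 Mb
wedding highlight reel: 10.964 Mbps × 420 s × 1.05 = 4835.1 Mb
screen recording: 5.384 Mbps × 3960 s × 1.05 = 22386.7 Mb
Total: 37250.9 Mb = 4656.4 MB.
At 100 Mbps: 37250.9 / 100 = 373 s ≈ 6.21 minutes.

6 minutes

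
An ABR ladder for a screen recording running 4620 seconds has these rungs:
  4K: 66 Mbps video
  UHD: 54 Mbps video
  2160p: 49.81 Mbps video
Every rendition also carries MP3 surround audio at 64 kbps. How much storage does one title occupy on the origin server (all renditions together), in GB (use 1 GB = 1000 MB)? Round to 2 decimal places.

Audio: 64 kbps = 0.064 Mbps.
Sum of rendition bitrates: (66+0.064) + (54+0.064) + (49.81+0.064) = 170.002 Mbps.
× 4620 s = 785,409 Mb = 98,176 MB = 98.18 GB.

98.18 GB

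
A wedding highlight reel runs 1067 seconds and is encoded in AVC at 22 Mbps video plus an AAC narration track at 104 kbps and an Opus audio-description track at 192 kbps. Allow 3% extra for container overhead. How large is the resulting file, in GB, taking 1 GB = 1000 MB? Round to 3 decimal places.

Audio total: 104 + 192 = 296 kbps = 0.296 Mbps.
Total bitrate: 22 + 0.296 = 22.296 Mbps.
Stream data: 22.296 Mbps × 1067 s = 23789.8 Mb.
With 3% container overhead: ×1.03.
24,504 Mb ÷ 8 = 3,063 MB → 3.063 GB.

3.063 GB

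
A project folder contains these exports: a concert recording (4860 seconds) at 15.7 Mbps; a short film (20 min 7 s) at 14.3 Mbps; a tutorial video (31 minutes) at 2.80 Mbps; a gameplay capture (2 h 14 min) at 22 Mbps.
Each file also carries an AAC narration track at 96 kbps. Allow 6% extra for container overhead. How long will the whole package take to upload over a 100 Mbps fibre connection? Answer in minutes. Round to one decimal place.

Audio: 96 kbps = 0.096 Mbps.
concert recording: 15.796 Mbps × 4860 s × 1.06 = 81374.7 Mb
short film: 14.396 Mbps × 1207 s × 1.06 = 18418.5 Mb
tutorial video: 2.896 Mbps × 1860 s × 1.06 = 5709.8 Mb
gameplay capture: 22.096 Mbps × 8040 s × 1.06 = 188311.0 Mb
Total: 293813.9 Mb = 36726.7 MB.
At 100 Mbps: 293813.9 / 100 = 2938 s ≈ 49 minutes.

49.0 minutes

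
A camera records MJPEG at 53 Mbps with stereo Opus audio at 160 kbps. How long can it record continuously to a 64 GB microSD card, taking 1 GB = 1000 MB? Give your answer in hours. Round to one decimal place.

2.7 hours

Audio: 160 kbps = 0.160 Mbps.
Total bitrate: 53 + 0.160 = 53.160 Mbps.
Capacity: 64 GB = 512,000 Mb.
Recording time: 512,000 / 53.160 = 9,631 s ≈ 2.68 hours.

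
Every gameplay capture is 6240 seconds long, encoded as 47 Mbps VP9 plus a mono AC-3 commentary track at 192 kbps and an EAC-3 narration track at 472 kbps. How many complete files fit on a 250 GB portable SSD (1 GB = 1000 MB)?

6

Audio total: 192 + 472 = 664 kbps = 0.664 Mbps.
Total bitrate: 47.664 Mbps.
Per item: 47.664 Mbps × 6240 s = 297,423 Mb = 37,178 MB.
Capacity: 250 GB = 2,000,000 Mb; 6.72 items → 6 complete.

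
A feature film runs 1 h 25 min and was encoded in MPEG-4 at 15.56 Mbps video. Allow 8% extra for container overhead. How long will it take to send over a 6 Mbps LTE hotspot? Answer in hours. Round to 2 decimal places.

1 h 25 min = 85 min = 5100 s
File: 15.560 Mbps × 5100 s = 79356.0 Mb.
With 8% container overhead: ×1.08. → 85704.5 Mb.
At 6 Mbps: 85704.5 / 6 = 14284.1 s ≈ 3.97 hours.

3.97 hours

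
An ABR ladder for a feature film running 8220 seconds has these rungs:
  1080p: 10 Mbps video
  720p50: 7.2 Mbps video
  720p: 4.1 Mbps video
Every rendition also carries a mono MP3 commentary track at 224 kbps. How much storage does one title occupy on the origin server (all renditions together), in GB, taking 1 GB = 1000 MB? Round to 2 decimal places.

Audio: 224 kbps = 0.224 Mbps.
Sum of rendition bitrates: (10+0.224) + (7.2+0.224) + (4.1+0.224) = 21.972 Mbps.
× 8220 s = 180,610 Mb = 22,576 MB = 22.58 GB.

22.58 GB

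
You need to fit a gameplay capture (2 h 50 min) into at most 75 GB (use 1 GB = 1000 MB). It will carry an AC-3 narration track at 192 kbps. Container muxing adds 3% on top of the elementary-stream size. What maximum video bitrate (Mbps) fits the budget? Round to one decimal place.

56.9 Mbps

Budget: 75 GB = 600000.0 Mb.
Stream payload after overhead: 600000.0 / 1.03 = 582524.3 Mb.
2 h 50 min = 170 min = 10200 s
Total bitrate budget: 582524.3 Mb / 10200 s = 57.110 Mbps.
Audio: 192 kbps = 0.192 Mbps.
Video: 57.110 − 0.192 = 56.918 Mbps.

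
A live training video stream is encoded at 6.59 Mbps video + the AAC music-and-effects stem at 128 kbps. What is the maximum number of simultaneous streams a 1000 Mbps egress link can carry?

148

Audio: 128 kbps = 0.128 Mbps.
Per-viewer media rate: 6.718 Mbps.
1000 Mbps = 1,000 Mbps; 1,000 / 6.718 = 148.85 → 148 viewers.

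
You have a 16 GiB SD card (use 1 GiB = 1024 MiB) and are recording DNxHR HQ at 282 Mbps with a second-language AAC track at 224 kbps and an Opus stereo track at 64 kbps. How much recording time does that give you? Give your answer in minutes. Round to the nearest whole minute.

Audio total: 224 + 64 = 288 kbps = 0.288 Mbps.
Total bitrate: 282 + 0.288 = 282.288 Mbps.
Capacity: 16 GiB = 137,439 Mb.
Recording time: 137,439 / 282.288 = 486.9 s ≈ 8.11 minutes.

8 minutes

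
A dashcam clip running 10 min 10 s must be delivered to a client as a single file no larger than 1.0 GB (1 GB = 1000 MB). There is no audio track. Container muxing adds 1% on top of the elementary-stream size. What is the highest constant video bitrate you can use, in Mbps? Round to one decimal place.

13.0 Mbps

Budget: 1.0 GB = 8000.0 Mb.
Stream payload after overhead: 8000.0 / 1.01 = 7920.8 Mb.
10 min 10 s = 610 s
Total bitrate budget: 7920.8 Mb / 610 s = 12.985 Mbps.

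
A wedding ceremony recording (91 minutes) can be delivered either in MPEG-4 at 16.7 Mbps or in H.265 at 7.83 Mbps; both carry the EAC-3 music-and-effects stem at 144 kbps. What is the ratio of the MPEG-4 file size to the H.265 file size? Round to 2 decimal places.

91 min = 5460 s
Audio: 144 kbps = 0.144 Mbps.
MPEG-4: 16.844 Mbps × 5460 s = 91968.2 Mb = 11.496 GB.
H.265: 7.974 Mbps × 5460 s = 43538.0 Mb = 5.442 GB.
Ratio: 11.496 / 5.442 = 2.112.

2.11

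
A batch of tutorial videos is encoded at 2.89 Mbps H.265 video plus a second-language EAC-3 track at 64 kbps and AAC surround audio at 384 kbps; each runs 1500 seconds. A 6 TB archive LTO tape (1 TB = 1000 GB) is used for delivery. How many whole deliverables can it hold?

9586

Audio total: 64 + 384 = 448 kbps = 0.448 Mbps.
Total bitrate: 3.338 Mbps.
Per item: 3.338 Mbps × 1500 s = 5,007 Mb = 625.9 MB.
Capacity: 6 TB = 48,000,000 Mb; 9586.58 items → 9586 complete.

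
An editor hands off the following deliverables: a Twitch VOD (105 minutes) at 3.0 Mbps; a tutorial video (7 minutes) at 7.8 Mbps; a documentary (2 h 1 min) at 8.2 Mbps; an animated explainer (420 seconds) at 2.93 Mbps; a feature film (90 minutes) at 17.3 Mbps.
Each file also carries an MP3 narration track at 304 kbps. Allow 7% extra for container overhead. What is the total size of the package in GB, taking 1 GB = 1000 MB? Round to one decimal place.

Audio: 304 kbps = 0.304 Mbps.
Twitch VOD: 3.304 Mbps × 6300 s × 1.07 = 22272.3 Mb
tutorial video: 8.104 Mbps × 420 s × 1.07 = 3641.9 Mb
documentary: 8.504 Mbps × 7260 s × 1.07 = 66060.8 Mb
animated explainer: 3.234 Mbps × 420 s × 1.07 = 1453.4 Mb
feature film: 17.604 Mbps × 5400 s × 1.07 = 101715.9 Mb
Total: 195144.2 Mb = 24393.0 MB.
= 24.39 GB.

24.4 GB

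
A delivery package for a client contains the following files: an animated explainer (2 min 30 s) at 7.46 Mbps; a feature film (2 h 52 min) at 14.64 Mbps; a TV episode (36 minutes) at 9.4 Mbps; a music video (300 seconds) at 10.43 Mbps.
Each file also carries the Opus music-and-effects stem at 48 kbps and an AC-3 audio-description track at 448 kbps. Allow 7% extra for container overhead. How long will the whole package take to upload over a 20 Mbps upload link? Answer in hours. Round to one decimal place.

2.7 hours

Audio total: 48 + 448 = 496 kbps = 0.496 Mbps.
animated explainer: 7.956 Mbps × 150 s × 1.07 = 1276.9 Mb
feature film: 15.136 Mbps × 10320 s × 1.07 = 167137.8 Mb
TV episode: 9.896 Mbps × 2160 s × 1.07 = 22871.6 Mb
music video: 10.926 Mbps × 300 s × 1.07 = 3507.2 Mb
Total: 194793.6 Mb = 24349.2 MB.
At 20 Mbps: 194793.6 / 20 = 9740 s ≈ 2.71 hours.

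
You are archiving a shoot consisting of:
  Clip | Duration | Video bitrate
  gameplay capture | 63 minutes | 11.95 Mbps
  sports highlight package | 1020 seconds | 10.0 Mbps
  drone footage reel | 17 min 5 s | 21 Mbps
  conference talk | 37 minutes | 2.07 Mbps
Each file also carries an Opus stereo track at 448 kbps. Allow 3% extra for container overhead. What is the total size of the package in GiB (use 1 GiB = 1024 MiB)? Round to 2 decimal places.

Audio: 448 kbps = 0.448 Mbps.
gameplay capture: 12.398 Mbps × 3780 s × 1.03 = 48270.4 Mb
sports highlight package: 10.448 Mbps × 1020 s × 1.03 = 10976.7 Mb
drone footage reel: 21.448 Mbps × 1025 s × 1.03 = 22643.7 Mb
conference talk: 2.518 Mbps × 2220 s × 1.03 = 5757.7 Mb
Total: 87648.4 Mb = 10956.1 MB.
= 10.20 GiB.

10.20 GiB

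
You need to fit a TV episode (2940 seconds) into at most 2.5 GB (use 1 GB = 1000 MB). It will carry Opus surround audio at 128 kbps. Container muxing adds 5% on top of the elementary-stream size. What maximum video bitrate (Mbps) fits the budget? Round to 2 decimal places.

6.35 Mbps

Budget: 2.5 GB = 20000.0 Mb.
Stream payload after overhead: 20000.0 / 1.05 = 19047.6 Mb.
Total bitrate budget: 19047.6 Mb / 2940 s = 6.479 Mbps.
Audio: 128 kbps = 0.128 Mbps.
Video: 6.479 − 0.128 = 6.351 Mbps.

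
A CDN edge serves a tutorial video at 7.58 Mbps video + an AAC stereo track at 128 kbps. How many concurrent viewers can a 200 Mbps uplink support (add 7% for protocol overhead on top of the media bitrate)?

Audio: 128 kbps = 0.128 Mbps.
Per-viewer media rate: 7.708 Mbps.
On the wire with 7% overhead: 8.248 Mbps.
200 Mbps = 200.0 Mbps; 200.0 / 8.248 = 24.25 → 24 viewers.

24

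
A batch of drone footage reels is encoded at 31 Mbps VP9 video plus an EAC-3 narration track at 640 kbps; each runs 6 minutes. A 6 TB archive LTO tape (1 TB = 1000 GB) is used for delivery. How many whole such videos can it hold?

4214

6 min = 360 s
Audio: 640 kbps = 0.640 Mbps.
Total bitrate: 31.640 Mbps.
Per item: 31.640 Mbps × 360 s = 11,390 Mb = 1,424 MB.
Capacity: 6 TB = 48,000,000 Mb; 4214.08 items → 4214 complete.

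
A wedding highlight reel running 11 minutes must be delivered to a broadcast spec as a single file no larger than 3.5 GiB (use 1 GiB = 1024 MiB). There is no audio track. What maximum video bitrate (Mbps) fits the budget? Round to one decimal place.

45.6 Mbps

Budget: 3.5 GiB = 30064.8 Mb.
11 min = 660 s
Total bitrate budget: 30064.8 Mb / 660 s = 45.553 Mbps.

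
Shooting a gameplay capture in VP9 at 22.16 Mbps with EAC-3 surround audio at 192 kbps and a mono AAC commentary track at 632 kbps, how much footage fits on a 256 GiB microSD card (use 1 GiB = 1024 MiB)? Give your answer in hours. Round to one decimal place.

Audio total: 192 + 632 = 824 kbps = 0.824 Mbps.
Total bitrate: 22.16 + 0.824 = 22.984 Mbps.
Capacity: 256 GiB = 2,199,023 Mb.
Recording time: 2,199,023 / 22.984 = 95,676 s ≈ 26.6 hours.

26.6 hours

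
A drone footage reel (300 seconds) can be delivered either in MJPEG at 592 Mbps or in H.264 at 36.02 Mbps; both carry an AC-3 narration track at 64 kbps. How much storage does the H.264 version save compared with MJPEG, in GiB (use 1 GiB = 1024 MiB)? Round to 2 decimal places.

Audio: 64 kbps = 0.064 Mbps.
MJPEG: 592.064 Mbps × 300 s = 177619.2 Mb = 20.678 GiB.
H.264: 36.084 Mbps × 300 s = 10825.2 Mb = 1.260 GiB.
Saving: 20.678 − 1.260 = 19.417 GiB.

19.42 GiB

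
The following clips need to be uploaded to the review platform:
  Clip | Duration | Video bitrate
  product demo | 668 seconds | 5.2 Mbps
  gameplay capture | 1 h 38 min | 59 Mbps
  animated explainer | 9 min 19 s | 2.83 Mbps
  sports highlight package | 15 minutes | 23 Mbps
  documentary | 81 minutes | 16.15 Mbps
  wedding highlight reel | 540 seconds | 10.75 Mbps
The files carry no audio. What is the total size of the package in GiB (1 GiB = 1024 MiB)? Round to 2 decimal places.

product demo: 5.200 Mbps × 668 s = 3473.6 Mb
gameplay capture: 59.000 Mbps × 5880 s = 346920.0 Mb
animated explainer: 2.830 Mbps × 559 s = 1582.0 Mb
sports highlight package: 23.000 Mbps × 900 s = 20700.0 Mb
documentary: 16.150 Mbps × 4860 s = 78489.0 Mb
wedding highlight reel: 10.750 Mbps × 540 s = 5805.0 Mb
Total: 456969.6 Mb = 57121.2 MB.
= 53.20 GiB.

53.20 GiB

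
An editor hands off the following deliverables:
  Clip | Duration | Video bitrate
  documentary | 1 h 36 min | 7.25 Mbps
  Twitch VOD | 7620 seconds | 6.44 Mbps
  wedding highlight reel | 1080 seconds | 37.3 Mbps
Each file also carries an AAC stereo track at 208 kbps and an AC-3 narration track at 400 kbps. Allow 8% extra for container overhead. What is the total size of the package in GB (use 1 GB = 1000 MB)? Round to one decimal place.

18.9 GB

Audio total: 208 + 400 = 608 kbps = 0.608 Mbps.
documentary: 7.858 Mbps × 5760 s × 1.08 = 48883.0 Mb
Twitch VOD: 7.048 Mbps × 7620 s × 1.08 = 58002.2 Mb
wedding highlight reel: 37.908 Mbps × 1080 s × 1.08 = 44215.9 Mb
Total: 151101.2 Mb = 18887.6 MB.
= 18.89 GB.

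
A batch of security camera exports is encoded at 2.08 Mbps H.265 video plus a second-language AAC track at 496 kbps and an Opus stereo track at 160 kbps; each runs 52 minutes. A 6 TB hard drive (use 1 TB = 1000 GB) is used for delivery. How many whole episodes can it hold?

52 min = 3120 s
Audio total: 496 + 160 = 656 kbps = 0.656 Mbps.
Total bitrate: 2.736 Mbps.
Per item: 2.736 Mbps × 3120 s = 8,536 Mb = 1,067 MB.
Capacity: 6 TB = 48,000,000 Mb; 5623.03 items → 5623 complete.

5623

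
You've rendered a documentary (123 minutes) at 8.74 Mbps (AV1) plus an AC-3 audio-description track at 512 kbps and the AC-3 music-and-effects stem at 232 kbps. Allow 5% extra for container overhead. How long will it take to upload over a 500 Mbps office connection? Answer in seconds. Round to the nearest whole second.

147 seconds

123 min = 7380 s
Audio total: 512 + 232 = 744 kbps = 0.744 Mbps.
Total bitrate: 9.484 Mbps.
File: 9.484 Mbps × 7380 s = 69991.9 Mb.
With 5% container overhead: ×1.05. → 73491.5 Mb.
At 500 Mbps: 73491.5 / 500 = 147.0 s ≈ 147 seconds.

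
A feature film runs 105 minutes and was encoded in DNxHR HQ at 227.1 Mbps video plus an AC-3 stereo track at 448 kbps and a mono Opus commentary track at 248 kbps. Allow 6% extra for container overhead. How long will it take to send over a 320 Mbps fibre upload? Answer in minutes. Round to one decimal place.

79.2 minutes

105 min = 6300 s
Audio total: 448 + 248 = 696 kbps = 0.696 Mbps.
Total bitrate: 227.796 Mbps.
File: 227.796 Mbps × 6300 s = 1435114.8 Mb.
With 6% container overhead: ×1.06. → 1521221.7 Mb.
At 320 Mbps: 1521221.7 / 320 = 4753.8 s ≈ 79.2 minutes.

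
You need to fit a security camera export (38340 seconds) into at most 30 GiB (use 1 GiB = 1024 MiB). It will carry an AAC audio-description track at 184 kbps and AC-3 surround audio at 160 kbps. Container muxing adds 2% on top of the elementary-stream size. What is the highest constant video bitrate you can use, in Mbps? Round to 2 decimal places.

6.25 Mbps

Budget: 30 GiB = 257698.0 Mb.
Stream payload after overhead: 257698.0 / 1.02 = 252645.1 Mb.
Total bitrate budget: 252645.1 Mb / 38340 s = 6.590 Mbps.
Audio total: 184 + 160 = 344 kbps = 0.344 Mbps.
Video: 6.590 − 0.344 = 6.246 Mbps.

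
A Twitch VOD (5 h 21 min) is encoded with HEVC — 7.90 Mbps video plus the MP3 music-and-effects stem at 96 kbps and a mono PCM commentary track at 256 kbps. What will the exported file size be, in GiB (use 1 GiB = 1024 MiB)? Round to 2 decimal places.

18.50 GiB

5 h 21 min = 321 min = 19260 s
Audio total: 96 + 256 = 352 kbps = 0.352 Mbps.
Total bitrate: 7.90 + 0.352 = 8.252 Mbps.
Stream data: 8.252 Mbps × 19260 s = 158933.5 Mb.
158,934 Mb = 19,866,690,000 bytes ÷ 1,073,741,824 = 18.50 GiB.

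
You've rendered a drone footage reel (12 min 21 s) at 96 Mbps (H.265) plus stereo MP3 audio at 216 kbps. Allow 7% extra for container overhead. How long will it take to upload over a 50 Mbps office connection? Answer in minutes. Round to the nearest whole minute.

12 min 21 s = 741 s
Audio: 216 kbps = 0.216 Mbps.
Total bitrate: 96.216 Mbps.
File: 96.216 Mbps × 741 s = 71296.1 Mb.
With 7% container overhead: ×1.07. → 76286.8 Mb.
At 50 Mbps: 76286.8 / 50 = 1525.7 s ≈ 25.4 minutes.

25 minutes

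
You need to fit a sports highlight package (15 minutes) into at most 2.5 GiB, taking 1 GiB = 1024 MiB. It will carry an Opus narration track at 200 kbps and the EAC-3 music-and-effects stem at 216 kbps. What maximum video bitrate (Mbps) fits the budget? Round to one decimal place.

23.4 Mbps

Budget: 2.5 GiB = 21474.8 Mb.
15 min = 900 s
Total bitrate budget: 21474.8 Mb / 900 s = 23.861 Mbps.
Audio total: 200 + 216 = 416 kbps = 0.416 Mbps.
Video: 23.861 − 0.416 = 23.445 Mbps.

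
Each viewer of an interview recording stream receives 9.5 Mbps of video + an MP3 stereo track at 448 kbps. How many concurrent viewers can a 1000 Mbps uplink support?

Audio: 448 kbps = 0.448 Mbps.
Per-viewer media rate: 9.948 Mbps.
1000 Mbps = 1,000 Mbps; 1,000 / 9.948 = 100.52 → 100 viewers.

100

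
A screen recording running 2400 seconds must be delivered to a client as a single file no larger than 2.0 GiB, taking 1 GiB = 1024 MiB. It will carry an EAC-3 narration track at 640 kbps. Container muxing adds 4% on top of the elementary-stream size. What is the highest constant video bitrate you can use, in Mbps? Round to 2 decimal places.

Budget: 2.0 GiB = 17179.9 Mb.
Stream payload after overhead: 17179.9 / 1.04 = 16519.1 Mb.
Total bitrate budget: 16519.1 Mb / 2400 s = 6.883 Mbps.
Audio: 640 kbps = 0.640 Mbps.
Video: 6.883 − 0.640 = 6.243 Mbps.

6.24 Mbps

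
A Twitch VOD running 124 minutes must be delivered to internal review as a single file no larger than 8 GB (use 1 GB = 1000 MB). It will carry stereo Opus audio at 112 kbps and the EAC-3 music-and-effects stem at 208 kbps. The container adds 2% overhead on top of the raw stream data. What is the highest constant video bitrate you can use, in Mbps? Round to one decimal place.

8.1 Mbps

Budget: 8 GB = 64000.0 Mb.
Stream payload after overhead: 64000.0 / 1.02 = 62745.1 Mb.
124 min = 7440 s
Total bitrate budget: 62745.1 Mb / 7440 s = 8.433 Mbps.
Audio total: 112 + 208 = 320 kbps = 0.320 Mbps.
Video: 8.433 − 0.320 = 8.113 Mbps.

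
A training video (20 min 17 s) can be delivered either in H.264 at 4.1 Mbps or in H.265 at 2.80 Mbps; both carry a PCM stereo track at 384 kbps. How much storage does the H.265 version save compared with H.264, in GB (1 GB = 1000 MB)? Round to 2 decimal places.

20 min 17 s = 1217 s
Audio: 384 kbps = 0.384 Mbps.
H.264: 4.484 Mbps × 1217 s = 5457.0 Mb = 0.682 GB.
H.265: 3.184 Mbps × 1217 s = 3874.9 Mb = 0.484 GB.
Saving: 0.682 − 0.484 = 0.198 GB.

0.20 GB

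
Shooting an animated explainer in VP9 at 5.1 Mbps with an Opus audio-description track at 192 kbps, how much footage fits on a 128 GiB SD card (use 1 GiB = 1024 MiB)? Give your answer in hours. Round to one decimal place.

57.7 hours

Audio: 192 kbps = 0.192 Mbps.
Total bitrate: 5.1 + 0.192 = 5.292 Mbps.
Capacity: 128 GiB = 1,099,512 Mb.
Recording time: 1,099,512 / 5.292 = 207,769 s ≈ 57.7 hours.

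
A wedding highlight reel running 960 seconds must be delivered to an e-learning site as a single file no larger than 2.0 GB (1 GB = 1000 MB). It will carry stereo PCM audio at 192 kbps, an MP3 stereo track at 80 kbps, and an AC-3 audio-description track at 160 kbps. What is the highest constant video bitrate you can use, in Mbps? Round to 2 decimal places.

16.23 Mbps

Budget: 2.0 GB = 16000.0 Mb.
Total bitrate budget: 16000.0 Mb / 960 s = 16.667 Mbps.
Audio total: 192 + 80 + 160 = 432 kbps = 0.432 Mbps.
Video: 16.667 − 0.432 = 16.235 Mbps.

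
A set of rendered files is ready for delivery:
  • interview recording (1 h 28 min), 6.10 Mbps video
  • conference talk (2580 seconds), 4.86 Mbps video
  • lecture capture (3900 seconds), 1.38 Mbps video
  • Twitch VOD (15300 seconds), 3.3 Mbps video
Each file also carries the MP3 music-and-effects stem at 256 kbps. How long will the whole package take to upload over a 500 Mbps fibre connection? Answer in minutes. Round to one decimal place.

3.6 minutes

Audio: 256 kbps = 0.256 Mbps.
interview recording: 6.356 Mbps × 5280 s = 33559.7 Mb
conference talk: 5.116 Mbps × 2580 s = 13199.3 Mb
lecture capture: 1.636 Mbps × 3900 s = 6380.4 Mb
Twitch VOD: 3.556 Mbps × 15300 s = 54406.8 Mb
Total: 107546.2 Mb = 13443.3 MB.
At 500 Mbps: 107546.2 / 500 = 215 s ≈ 3.58 minutes.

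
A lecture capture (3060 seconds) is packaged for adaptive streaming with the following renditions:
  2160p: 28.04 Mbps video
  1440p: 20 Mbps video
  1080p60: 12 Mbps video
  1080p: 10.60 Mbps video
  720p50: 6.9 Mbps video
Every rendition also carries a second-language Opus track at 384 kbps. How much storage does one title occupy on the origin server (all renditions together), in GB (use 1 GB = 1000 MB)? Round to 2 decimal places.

Audio: 384 kbps = 0.384 Mbps.
Sum of rendition bitrates: (28.04+0.384) + (20+0.384) + (12+0.384) + (10.60+0.384) + (6.9+0.384) = 79.460 Mbps.
× 3060 s = 243,148 Mb = 30,393 MB = 30.39 GB.

30.39 GB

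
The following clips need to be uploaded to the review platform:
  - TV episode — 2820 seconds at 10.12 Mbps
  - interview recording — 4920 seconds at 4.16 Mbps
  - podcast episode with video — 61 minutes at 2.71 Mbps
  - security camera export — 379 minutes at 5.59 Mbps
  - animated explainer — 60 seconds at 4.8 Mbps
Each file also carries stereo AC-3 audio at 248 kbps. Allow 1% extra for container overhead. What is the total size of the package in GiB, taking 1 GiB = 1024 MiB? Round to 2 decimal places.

22.91 GiB

Audio: 248 kbps = 0.248 Mbps.
TV episode: 10.368 Mbps × 2820 s × 1.01 = 29530.1 Mb
interview recording: 4.408 Mbps × 4920 s × 1.01 = 21904.2 Mb
podcast episode with video: 2.958 Mbps × 3660 s × 1.01 = 10934.5 Mb
security camera export: 5.838 Mbps × 22740 s × 1.01 = 134083.7 Mb
animated explainer: 5.048 Mbps × 60 s × 1.01 = 305.9 Mb
Total: 196758.5 Mb = 24594.8 MB.
= 22.91 GiB.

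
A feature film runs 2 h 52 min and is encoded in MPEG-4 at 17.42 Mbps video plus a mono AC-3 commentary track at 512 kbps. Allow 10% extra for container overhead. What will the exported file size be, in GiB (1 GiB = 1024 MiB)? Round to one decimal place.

23.7 GiB

2 h 52 min = 172 min = 10320 s
Audio: 512 kbps = 0.512 Mbps.
Total bitrate: 17.42 + 0.512 = 17.932 Mbps.
Stream data: 17.932 Mbps × 10320 s = 185058.2 Mb.
With 10% container overhead: ×1.10.
203,564 Mb = 25,445,508,000 bytes ÷ 1,073,741,824 = 23.70 GiB.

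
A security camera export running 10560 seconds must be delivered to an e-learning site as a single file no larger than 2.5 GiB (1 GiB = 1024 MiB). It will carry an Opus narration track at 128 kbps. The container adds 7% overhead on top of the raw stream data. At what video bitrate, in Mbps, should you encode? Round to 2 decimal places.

Budget: 2.5 GiB = 21474.8 Mb.
Stream payload after overhead: 21474.8 / 1.07 = 20069.9 Mb.
Total bitrate budget: 20069.9 Mb / 10560 s = 1.901 Mbps.
Audio: 128 kbps = 0.128 Mbps.
Video: 1.901 − 0.128 = 1.773 Mbps.

1.77 Mbps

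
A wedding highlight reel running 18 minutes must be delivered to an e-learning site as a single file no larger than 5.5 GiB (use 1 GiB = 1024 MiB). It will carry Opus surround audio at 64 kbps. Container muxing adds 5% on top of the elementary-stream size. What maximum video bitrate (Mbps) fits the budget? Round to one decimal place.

Budget: 5.5 GiB = 47244.6 Mb.
Stream payload after overhead: 47244.6 / 1.05 = 44994.9 Mb.
18 min = 1080 s
Total bitrate budget: 44994.9 Mb / 1080 s = 41.662 Mbps.
Audio: 64 kbps = 0.064 Mbps.
Video: 41.662 − 0.064 = 41.598 Mbps.

41.6 Mbps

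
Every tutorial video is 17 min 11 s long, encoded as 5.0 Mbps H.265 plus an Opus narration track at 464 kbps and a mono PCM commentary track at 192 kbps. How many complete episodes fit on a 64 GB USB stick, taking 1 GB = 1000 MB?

87

17 min 11 s = 1031 s
Audio total: 464 + 192 = 656 kbps = 0.656 Mbps.
Total bitrate: 5.656 Mbps.
Per item: 5.656 Mbps × 1031 s = 5,831 Mb = 728.9 MB.
Capacity: 64 GB = 512,000 Mb; 87.80 items → 87 complete.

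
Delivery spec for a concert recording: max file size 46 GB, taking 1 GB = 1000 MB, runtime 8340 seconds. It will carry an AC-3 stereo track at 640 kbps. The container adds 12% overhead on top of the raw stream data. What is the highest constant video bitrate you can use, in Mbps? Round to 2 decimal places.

Budget: 46 GB = 368000.0 Mb.
Stream payload after overhead: 368000.0 / 1.12 = 328571.4 Mb.
Total bitrate budget: 328571.4 Mb / 8340 s = 39.397 Mbps.
Audio: 640 kbps = 0.640 Mbps.
Video: 39.397 − 0.640 = 38.757 Mbps.

38.76 Mbps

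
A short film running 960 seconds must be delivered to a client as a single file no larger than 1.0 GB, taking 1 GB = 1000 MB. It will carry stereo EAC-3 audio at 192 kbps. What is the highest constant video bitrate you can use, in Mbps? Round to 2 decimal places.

Budget: 1.0 GB = 8000.0 Mb.
Total bitrate budget: 8000.0 Mb / 960 s = 8.333 Mbps.
Audio: 192 kbps = 0.192 Mbps.
Video: 8.333 − 0.192 = 8.141 Mbps.

8.14 Mbps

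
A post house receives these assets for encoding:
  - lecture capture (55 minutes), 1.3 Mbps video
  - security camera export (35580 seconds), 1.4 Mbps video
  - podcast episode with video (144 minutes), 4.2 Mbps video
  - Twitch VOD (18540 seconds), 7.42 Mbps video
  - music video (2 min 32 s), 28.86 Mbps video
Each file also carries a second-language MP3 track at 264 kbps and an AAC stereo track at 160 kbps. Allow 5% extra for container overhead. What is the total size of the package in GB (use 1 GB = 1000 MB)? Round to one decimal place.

Audio total: 264 + 160 = 424 kbps = 0.424 Mbps.
lecture capture: 1.724 Mbps × 3300 s × 1.05 = 5973.7 Mb
security camera export: 1.824 Mbps × 35580 s × 1.05 = 68142.8 Mb
podcast episode with video: 4.624 Mbps × 8640 s × 1.05 = 41948.9 Mb
Twitch VOD: 7.844 Mbps × 18540 s × 1.05 = 152699.1 Mb
music video: 29.284 Mbps × 152 s × 1.05 = 4673.7 Mb
Total: 273438.3 Mb = 34179.8 MB.
= 34.18 GB.

34.2 GB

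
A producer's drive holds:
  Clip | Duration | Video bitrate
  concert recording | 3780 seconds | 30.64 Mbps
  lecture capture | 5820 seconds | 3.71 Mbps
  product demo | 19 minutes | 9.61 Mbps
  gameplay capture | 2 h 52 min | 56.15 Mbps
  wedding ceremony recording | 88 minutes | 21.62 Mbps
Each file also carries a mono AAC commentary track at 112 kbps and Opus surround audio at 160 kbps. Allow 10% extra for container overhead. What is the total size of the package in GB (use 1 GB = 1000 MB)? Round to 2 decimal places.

Audio total: 112 + 160 = 272 kbps = 0.272 Mbps.
concert recording: 30.912 Mbps × 3780 s × 1.10 = 128532.1 Mb
lecture capture: 3.982 Mbps × 5820 s × 1.10 = 25492.8 Mb
product demo: 9.882 Mbps × 1140 s × 1.10 = 12392.0 Mb
gameplay capture: 56.422 Mbps × 10320 s × 1.10 = 640502.5 Mb
wedding ceremony recording: 21.892 Mbps × 5280 s × 1.10 = 127148.7 Mb
Total: 934068.2 Mb = 116758.5 MB.
= 116.8 GB.

116.76 GB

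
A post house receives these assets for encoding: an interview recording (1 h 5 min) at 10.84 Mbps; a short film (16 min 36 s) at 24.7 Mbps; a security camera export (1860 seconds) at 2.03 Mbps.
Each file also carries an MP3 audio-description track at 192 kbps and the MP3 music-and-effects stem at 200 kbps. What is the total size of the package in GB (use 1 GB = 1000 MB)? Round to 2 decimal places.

Audio total: 192 + 200 = 392 kbps = 0.392 Mbps.
interview recording: 11.232 Mbps × 3900 s = 43804.8 Mb
short film: 25.092 Mbps × 996 s = 24991.6 Mb
security camera export: 2.422 Mbps × 1860 s = 4504.9 Mb
Total: 73301.4 Mb = 9162.7 MB.
= 9.163 GB.

9.16 GB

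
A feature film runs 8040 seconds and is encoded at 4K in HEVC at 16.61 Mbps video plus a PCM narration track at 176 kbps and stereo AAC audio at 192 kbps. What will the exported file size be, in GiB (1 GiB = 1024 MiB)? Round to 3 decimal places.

15.891 GiB

Audio total: 176 + 192 = 368 kbps = 0.368 Mbps.
Total bitrate: 16.61 + 0.368 = 16.978 Mbps.
Stream data: 16.978 Mbps × 8040 s = 136503.1 Mb.
136,503 Mb = 17,062,890,000 bytes ÷ 1,073,741,824 = 15.89 GiB.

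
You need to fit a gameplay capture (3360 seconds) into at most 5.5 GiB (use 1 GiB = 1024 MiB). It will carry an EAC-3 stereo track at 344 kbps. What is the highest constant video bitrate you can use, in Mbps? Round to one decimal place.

Budget: 5.5 GiB = 47244.6 Mb.
Total bitrate budget: 47244.6 Mb / 3360 s = 14.061 Mbps.
Audio: 344 kbps = 0.344 Mbps.
Video: 14.061 − 0.344 = 13.717 Mbps.

13.7 Mbps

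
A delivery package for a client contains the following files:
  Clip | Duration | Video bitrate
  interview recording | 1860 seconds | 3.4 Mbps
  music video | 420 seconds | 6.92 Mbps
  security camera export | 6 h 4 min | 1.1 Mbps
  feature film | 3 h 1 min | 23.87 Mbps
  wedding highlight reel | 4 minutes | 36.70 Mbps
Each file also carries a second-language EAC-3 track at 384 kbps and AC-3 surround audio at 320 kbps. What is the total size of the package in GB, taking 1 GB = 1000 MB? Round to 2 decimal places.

40.76 GB

Audio total: 384 + 320 = 704 kbps = 0.704 Mbps.
interview recording: 4.104 Mbps × 1860 s = 7633.4 Mb
music video: 7.624 Mbps × 420 s = 3202.1 Mb
security camera export: 1.804 Mbps × 21840 s = 39399.4 Mb
feature film: 24.574 Mbps × 10860 s = 266873.6 Mb
wedding highlight reel: 37.404 Mbps × 240 s = 8977.0 Mb
Total: 326085.5 Mb = 40760.7 MB.
= 40.76 GB.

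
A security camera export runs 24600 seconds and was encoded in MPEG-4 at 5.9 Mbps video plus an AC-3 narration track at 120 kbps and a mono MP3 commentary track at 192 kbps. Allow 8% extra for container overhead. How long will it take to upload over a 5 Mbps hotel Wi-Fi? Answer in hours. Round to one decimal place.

Audio total: 120 + 192 = 312 kbps = 0.312 Mbps.
Total bitrate: 6.212 Mbps.
File: 6.212 Mbps × 24600 s = 152815.2 Mb.
With 8% container overhead: ×1.08. → 165040.4 Mb.
At 5 Mbps: 165040.4 / 5 = 33008.1 s ≈ 9.17 hours.

9.2 hours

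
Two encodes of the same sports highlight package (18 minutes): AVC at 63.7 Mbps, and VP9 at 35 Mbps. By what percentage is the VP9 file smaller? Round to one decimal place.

18 min = 1080 s
AVC: 63.700 Mbps × 1080 s = 68796.0 Mb = 8.009 GiB.
VP9: 35.000 Mbps × 1080 s = 37800.0 Mb = 4.400 GiB.
Reduction: (1 − 4.400/8.009) × 100 = 45.05%.

45.1%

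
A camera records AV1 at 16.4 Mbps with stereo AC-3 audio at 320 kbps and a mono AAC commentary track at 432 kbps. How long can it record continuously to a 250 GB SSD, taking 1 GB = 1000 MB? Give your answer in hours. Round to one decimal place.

32.4 hours

Audio total: 320 + 432 = 752 kbps = 0.752 Mbps.
Total bitrate: 16.4 + 0.752 = 17.152 Mbps.
Capacity: 250 GB = 2,000,000 Mb.
Recording time: 2,000,000 / 17.152 = 116,604 s ≈ 32.4 hours.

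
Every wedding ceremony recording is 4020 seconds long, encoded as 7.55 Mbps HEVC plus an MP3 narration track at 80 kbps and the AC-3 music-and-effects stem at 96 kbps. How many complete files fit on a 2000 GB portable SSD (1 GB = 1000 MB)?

515

Audio total: 80 + 96 = 176 kbps = 0.176 Mbps.
Total bitrate: 7.726 Mbps.
Per item: 7.726 Mbps × 4020 s = 31,059 Mb = 3,882 MB.
Capacity: 2000 GB = 16,000,000 Mb; 515.16 items → 515 complete.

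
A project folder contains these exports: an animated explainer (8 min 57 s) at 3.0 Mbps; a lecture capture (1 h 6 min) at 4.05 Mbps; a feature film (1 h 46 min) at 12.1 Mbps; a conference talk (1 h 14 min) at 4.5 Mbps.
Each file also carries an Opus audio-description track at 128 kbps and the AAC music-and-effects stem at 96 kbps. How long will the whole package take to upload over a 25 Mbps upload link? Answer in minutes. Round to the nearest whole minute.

Audio total: 128 + 96 = 224 kbps = 0.224 Mbps.
animated explainer: 3.224 Mbps × 537 s = 1731.3 Mb
lecture capture: 4.274 Mbps × 3960 s = 16925.0 Mb
feature film: 12.324 Mbps × 6360 s = 78380.6 Mb
conference talk: 4.724 Mbps × 4440 s = 20974.6 Mb
Total: 118011.5 Mb = 14751.4 MB.
At 25 Mbps: 118011.5 / 25 = 4720 s ≈ 78.7 minutes.

79 minutes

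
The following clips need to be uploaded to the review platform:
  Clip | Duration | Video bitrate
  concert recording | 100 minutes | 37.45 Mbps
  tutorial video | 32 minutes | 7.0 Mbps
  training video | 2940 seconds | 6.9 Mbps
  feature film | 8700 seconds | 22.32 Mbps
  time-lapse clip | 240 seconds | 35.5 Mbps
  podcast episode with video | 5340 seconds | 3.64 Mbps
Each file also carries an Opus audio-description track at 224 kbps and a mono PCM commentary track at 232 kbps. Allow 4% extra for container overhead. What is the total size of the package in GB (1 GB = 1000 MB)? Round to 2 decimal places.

63.96 GB

Audio total: 224 + 232 = 456 kbps = 0.456 Mbps.
concert recording: 37.906 Mbps × 6000 s × 1.04 = 236533.4 Mb
tutorial video: 7.456 Mbps × 1920 s × 1.04 = 14888.1 Mb
training video: 7.356 Mbps × 2940 s × 1.04 = 22491.7 Mb
feature film: 22.776 Mbps × 8700 s × 1.04 = 206077.2 Mb
time-lapse clip: 35.956 Mbps × 240 s × 1.04 = 8974.6 Mb
podcast episode with video: 4.096 Mbps × 5340 s × 1.04 = 22747.5 Mb
Total: 511712.7 Mb = 63964.1 MB.
= 63.96 GB.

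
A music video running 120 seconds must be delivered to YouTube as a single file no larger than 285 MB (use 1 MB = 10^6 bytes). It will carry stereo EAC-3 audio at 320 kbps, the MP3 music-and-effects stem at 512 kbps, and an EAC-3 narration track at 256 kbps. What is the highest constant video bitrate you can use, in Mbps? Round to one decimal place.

Budget: 285 MB = 2280.0 Mb.
Total bitrate budget: 2280.0 Mb / 120 s = 19.000 Mbps.
Audio total: 320 + 512 + 256 = 1088 kbps = 1.088 Mbps.
Video: 19.000 − 1.088 = 17.912 Mbps.

17.9 Mbps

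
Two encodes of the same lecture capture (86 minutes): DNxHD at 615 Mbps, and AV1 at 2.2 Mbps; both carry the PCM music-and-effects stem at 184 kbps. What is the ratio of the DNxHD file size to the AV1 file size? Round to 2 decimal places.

258.05

86 min = 5160 s
Audio: 184 kbps = 0.184 Mbps.
DNxHD: 615.184 Mbps × 5160 s = 3174349.4 Mb = 396.794 GB.
AV1: 2.384 Mbps × 5160 s = 12301.4 Mb = 1.538 GB.
Ratio: 396.794 / 1.538 = 258.047.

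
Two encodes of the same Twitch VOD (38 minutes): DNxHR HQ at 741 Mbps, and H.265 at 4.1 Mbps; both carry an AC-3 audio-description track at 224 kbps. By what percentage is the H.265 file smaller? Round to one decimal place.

38 min = 2280 s
Audio: 224 kbps = 0.224 Mbps.
DNxHR HQ: 741.224 Mbps × 2280 s = 1689990.7 Mb = 211.249 GB.
H.265: 4.324 Mbps × 2280 s = 9858.7 Mb = 1.232 GB.
Reduction: (1 − 1.232/211.249) × 100 = 99.42%.

99.4%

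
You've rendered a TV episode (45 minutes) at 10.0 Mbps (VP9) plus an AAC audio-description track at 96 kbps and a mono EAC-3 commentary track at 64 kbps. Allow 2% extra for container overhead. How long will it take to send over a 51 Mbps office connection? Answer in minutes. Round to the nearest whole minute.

45 min = 2700 s
Audio total: 96 + 64 = 160 kbps = 0.160 Mbps.
Total bitrate: 10.160 Mbps.
File: 10.160 Mbps × 2700 s = 27432.0 Mb.
With 2% container overhead: ×1.02. → 27980.6 Mb.
At 51 Mbps: 27980.6 / 51 = 548.6 s ≈ 9.14 minutes.

9 minutes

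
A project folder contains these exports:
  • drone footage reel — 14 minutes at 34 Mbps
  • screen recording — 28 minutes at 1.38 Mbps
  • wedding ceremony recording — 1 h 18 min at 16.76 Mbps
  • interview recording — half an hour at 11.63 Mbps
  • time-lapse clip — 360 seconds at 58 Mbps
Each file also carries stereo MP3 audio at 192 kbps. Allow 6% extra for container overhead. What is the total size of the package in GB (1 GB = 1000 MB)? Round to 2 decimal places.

20.26 GB

Audio: 192 kbps = 0.192 Mbps.
drone footage reel: 34.192 Mbps × 840 s × 1.06 = 30444.6 Mb
screen recording: 1.572 Mbps × 1680 s × 1.06 = 2799.4 Mb
wedding ceremony recording: 16.952 Mbps × 4680 s × 1.06 = 84095.5 Mb
interview recording: 11.822 Mbps × 1800 s × 1.06 = 22556.4 Mb
time-lapse clip: 58.192 Mbps × 360 s × 1.06 = 22206.1 Mb
Total: 162101.9 Mb = 20262.7 MB.
= 20.26 GB.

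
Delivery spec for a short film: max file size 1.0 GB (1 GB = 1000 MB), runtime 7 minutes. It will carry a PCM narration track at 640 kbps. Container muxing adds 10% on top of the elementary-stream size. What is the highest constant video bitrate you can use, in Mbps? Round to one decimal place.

Budget: 1.0 GB = 8000.0 Mb.
Stream payload after overhead: 8000.0 / 1.10 = 7272.7 Mb.
7 min = 420 s
Total bitrate budget: 7272.7 Mb / 420 s = 17.316 Mbps.
Audio: 640 kbps = 0.640 Mbps.
Video: 17.316 − 0.640 = 16.676 Mbps.

16.7 Mbps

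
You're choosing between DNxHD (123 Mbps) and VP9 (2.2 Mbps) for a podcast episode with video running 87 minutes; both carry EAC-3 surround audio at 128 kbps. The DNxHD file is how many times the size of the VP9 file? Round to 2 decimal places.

52.89

87 min = 5220 s
Audio: 128 kbps = 0.128 Mbps.
DNxHD: 123.128 Mbps × 5220 s = 642728.2 Mb = 80.341 GB.
VP9: 2.328 Mbps × 5220 s = 12152.2 Mb = 1.519 GB.
Ratio: 80.341 / 1.519 = 52.890.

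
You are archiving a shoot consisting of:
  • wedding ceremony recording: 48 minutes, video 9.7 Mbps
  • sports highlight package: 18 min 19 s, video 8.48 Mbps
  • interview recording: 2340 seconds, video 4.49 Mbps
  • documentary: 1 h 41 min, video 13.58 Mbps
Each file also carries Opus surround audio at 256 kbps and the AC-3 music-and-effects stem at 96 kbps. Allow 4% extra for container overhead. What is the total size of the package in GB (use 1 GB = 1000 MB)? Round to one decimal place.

17.5 GB

Audio total: 256 + 96 = 352 kbps = 0.352 Mbps.
wedding ceremony recording: 10.052 Mbps × 2880 s × 1.04 = 30107.8 Mb
sports highlight package: 8.832 Mbps × 1099 s × 1.04 = 10094.6 Mb
interview recording: 4.842 Mbps × 2340 s × 1.04 = 11783.5 Mb
documentary: 13.932 Mbps × 6060 s × 1.04 = 87805.0 Mb
Total: 139790.9 Mb = 17473.9 MB.
= 17.47 GB.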